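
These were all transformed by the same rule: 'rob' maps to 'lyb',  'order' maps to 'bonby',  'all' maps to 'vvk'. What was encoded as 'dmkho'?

exact

The word is reversed, then every letter is shifted forward by 10.
Undoing it on dmkho: shift back: d−10=t, m−10=c, k−10=a, h−10=x, o−10=e → tcaxe; then reverse → exact.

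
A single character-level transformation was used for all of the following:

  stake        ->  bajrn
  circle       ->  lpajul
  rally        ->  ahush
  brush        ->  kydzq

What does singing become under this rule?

bpwnrup

It's a Vigenère-style cipher with numeric key [9,7]: position i shifts by key[i mod 2].
On singing: s+9=b, i+7=p, n+9=w, g+7=n, i+9=r, n+7=u, g+9=p.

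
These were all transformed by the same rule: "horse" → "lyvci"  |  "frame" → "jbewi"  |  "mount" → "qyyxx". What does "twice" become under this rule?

xgmmi

Shifts by position in horse: pos 0: h→l (+4), pos 1: o→y (+10), pos 2: r→v (+4), pos 3: s→c (+10) — repeating every 2. It's a Vigenère-style cipher with numeric key [4,10]: position i shifts by key[i mod 2].
Applying it to twice: t+4=x, w+10=g, i+4=m, c+10=m, e+4=i.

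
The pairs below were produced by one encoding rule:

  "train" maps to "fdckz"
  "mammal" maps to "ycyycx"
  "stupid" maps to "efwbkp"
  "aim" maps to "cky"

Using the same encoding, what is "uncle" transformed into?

The shift depends on letter class: consonant t→f is +12, but vowel a→c is +2. The rule splits by letter class: vowels +2, consonants +12.
For uncle: u(vowel)+2=w, n(cons)+12=z, c(cons)+12=o, l(cons)+12=x, e(vowel)+2=g.

wzoxg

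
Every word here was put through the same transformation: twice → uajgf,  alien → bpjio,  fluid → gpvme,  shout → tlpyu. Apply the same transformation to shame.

tlbqf

The shifts repeat in a cycle of length 2: positions 0,1,… shift by +1, +4, then the pattern repeats.
Applying it to shame: s+1=t, h+4=l, a+1=b, m+4=q, e+1=f.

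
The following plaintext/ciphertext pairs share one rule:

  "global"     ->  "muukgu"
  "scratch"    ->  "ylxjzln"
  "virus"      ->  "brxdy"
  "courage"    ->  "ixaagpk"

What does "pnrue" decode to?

The shifts repeat in a cycle of length 2: positions 0,1,… shift by +6, +9, then the pattern repeats.
Undoing it on pnrue: p−6=j, n−9=e, r−6=l, u−9=l, e−6=y.

jelly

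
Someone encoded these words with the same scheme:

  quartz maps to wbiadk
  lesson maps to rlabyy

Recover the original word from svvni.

In quartz: q→w is +6, u→b is +7, a→i is +8, r→a is +9 — the shift increases by 1 each position. Letter i (0-indexed) is shifted by i+6, so successive shifts are 6, 7, 8, ….
Reversing it on svvni: s−6=m, v−7=o, v−8=n, n−9=e, i−10=y.

money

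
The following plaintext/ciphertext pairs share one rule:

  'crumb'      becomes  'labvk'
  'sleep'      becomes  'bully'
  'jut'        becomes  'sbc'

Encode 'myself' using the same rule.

vhbluo

The shift depends on letter class: consonant c→l is +9, but vowel u→b is +7. Two shifts are in play — +7 for a/e/i/o/u, +9 for every other letter.
For myself: m(cons)+9=v, y(cons)+9=h, s(cons)+9=b, e(vowel)+7=l, l(cons)+9=u, f(cons)+9=o.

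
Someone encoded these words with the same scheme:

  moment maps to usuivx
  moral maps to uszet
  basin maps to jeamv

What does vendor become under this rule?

divhwv

Shifts by position in moment: pos 0: m→u (+8), pos 1: o→s (+4), pos 2: m→u (+8), pos 3: e→i (+4) — repeating every 2. It's a Vigenère-style cipher with numeric key [8,4]: position i shifts by key[i mod 2].
On vendor: v+8=d, e+4=i, n+8=v, d+4=h, o+8=w, r+4=v.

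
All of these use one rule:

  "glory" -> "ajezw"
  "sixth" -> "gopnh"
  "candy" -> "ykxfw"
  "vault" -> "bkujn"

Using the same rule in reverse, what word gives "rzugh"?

g(6)→a(0) and l(11)→j(9) fit y≡7x+10 (mod 26); the inverse of 7 mod 26 is 15. This is an affine cipher: with a=0,…,z=25, each position x becomes (7x+10) mod 26.
Undoing it on rzugh: r(17)→15·(17−10)≡1=b; z(25)→15·(25−10)≡17=r; u(20)→15·(20−10)≡20=u; g(6)→15·(6−10)≡18=s; h(7)→15·(7−10)≡7=h (all mod 26).

brush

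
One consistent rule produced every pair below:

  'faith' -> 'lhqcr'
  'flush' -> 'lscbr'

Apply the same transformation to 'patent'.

vhbnxe

In faith: f→l is +6, a→h is +7, i→q is +8, t→c is +9 — the shift increases by 1 each position. Letter i (0-indexed) is shifted by i+6, so successive shifts are 6, 7, 8, ….
For patent: p+6=v, a+7=h, t+8=b, e+9=n, n+10=x, t+11=e.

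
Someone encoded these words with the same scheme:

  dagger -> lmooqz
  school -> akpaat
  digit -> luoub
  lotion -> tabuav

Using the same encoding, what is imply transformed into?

uuxtg

The shift depends on letter class: consonant d→l is +8, but vowel a→m is +12. Vowels shift forward by 12 and consonants shift forward by 8.
For imply: i(vowel)+12=u, m(cons)+8=u, p(cons)+8=x, l(cons)+8=t, y(cons)+8=g.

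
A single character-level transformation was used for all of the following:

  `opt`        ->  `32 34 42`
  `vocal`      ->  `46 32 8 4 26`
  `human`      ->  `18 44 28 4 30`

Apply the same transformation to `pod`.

o(#15)→32 and p(#16)→34: differences scale by 2, so n = 2·pos + 2. The formula is n = 2×(alphabet index, a=1) + 2.
Applying it to pod: p=16→34, o=15→32, d=4→10.

34 32 10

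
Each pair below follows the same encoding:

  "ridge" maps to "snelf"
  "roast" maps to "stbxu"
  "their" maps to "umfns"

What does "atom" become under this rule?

Shifts by position in ridge: pos 0: r→s (+1), pos 1: i→n (+5), pos 2: d→e (+1), pos 3: g→l (+5) — repeating every 2. It's a Vigenère-style cipher with numeric key [1,5]: position i shifts by key[i mod 2].
On atom: a+1=b, t+5=y, o+1=p, m+5=r.

bypr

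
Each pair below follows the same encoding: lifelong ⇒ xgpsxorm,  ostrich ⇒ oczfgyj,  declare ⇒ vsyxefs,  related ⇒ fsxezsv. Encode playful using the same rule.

lxekpwx

l(11)→x(23) and i(8)→g(6) fit y≡23x+4 (mod 26); the inverse of 23 mod 26 is 17. This is an affine cipher: with a=0,…,z=25, each position x becomes (23x+4) mod 26.
For playful: p(15)→23·15+4≡11=l; l(11)→23·11+4≡23=x; a(0)→23·0+4≡4=e; y(24)→23·24+4≡10=k; f(5)→23·5+4≡15=p; u(20)→23·20+4≡22=w; l(11)→23·11+4≡23=x (all mod 26).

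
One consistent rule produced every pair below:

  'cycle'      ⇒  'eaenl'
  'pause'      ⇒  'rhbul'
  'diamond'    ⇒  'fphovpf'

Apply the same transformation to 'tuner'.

Vowels shift forward by 7 and consonants shift forward by 2.
Applying it to tuner: t(cons)+2=v, u(vowel)+7=b, n(cons)+2=p, e(vowel)+7=l, r(cons)+2=t.

vbplt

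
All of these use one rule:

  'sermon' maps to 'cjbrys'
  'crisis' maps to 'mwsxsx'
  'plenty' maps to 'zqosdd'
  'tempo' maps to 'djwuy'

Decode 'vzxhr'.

lunch

Shifts by position in sermon: pos 0: s→c (+10), pos 1: e→j (+5), pos 2: r→b (+10), pos 3: m→r (+5) — repeating every 2. A repeating key of period 2 is used — shifts +10, +5 over and over.
Decoding vzxhr: v−10=l, z−5=u, x−10=n, h−5=c, r−10=h.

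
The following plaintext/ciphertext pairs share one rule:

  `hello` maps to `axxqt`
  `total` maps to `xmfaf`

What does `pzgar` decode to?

found

The output letters match the input read backwards, each shifted +12: hello reversed is olleh. Read the word backwards and shift each letter +12.
Reversing it on pzgar: shift back: p−12=d, z−12=n, g−12=u, a−12=o, r−12=f → dnuof; then reverse → found.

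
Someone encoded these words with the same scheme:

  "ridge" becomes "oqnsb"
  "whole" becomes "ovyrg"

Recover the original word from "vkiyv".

The output letters match the input read backwards, each shifted +10: ridge reversed is egdir. The word is reversed, then every letter is shifted forward by 10.
Decoding vkiyv: shift back: v−10=l, k−10=a, i−10=y, y−10=o, v−10=l → layol; then reverse → loyal.

loyal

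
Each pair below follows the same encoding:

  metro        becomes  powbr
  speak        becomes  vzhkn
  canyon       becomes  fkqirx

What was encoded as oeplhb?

Shifts by position in metro: pos 0: m→p (+3), pos 1: e→o (+10), pos 2: t→w (+3), pos 3: r→b (+10) — repeating every 2. The shifts repeat in a cycle of length 2: positions 0,1,… shift by +3, +10, then the pattern repeats.
Reversing it on oeplhb: o−3=l, e−10=u, p−3=m, l−10=b, h−3=e, b−10=r.

lumber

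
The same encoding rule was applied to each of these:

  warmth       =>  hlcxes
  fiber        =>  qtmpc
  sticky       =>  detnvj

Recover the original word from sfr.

hug

Compare letters: w→h is +11, a→l is +11, r→c is +11 — a constant shift. This is a Caesar cipher with shift 11.
Decoding sfr: s−11=h, f−11=u, r−11=g.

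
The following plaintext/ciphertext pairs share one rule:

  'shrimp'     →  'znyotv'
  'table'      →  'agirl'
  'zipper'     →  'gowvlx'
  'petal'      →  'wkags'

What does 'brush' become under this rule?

ixbyo

A repeating key of period 2 is used — shifts +7, +6 over and over.
For brush: b+7=i, r+6=x, u+7=b, s+6=y, h+7=o.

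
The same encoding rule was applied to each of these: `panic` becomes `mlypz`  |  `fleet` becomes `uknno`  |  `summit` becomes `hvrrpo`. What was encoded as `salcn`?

brave

p(15)→m(12) and a(0)→l(11) fit y≡7x+11 (mod 26); the inverse of 7 mod 26 is 15. This is an affine cipher: with a=0,…,z=25, each position x becomes (7x+11) mod 26.
Undoing it on salcn: s(18)→15·(18−11)≡1=b; a(0)→15·(0−11)≡17=r; l(11)→15·(11−11)≡0=a; c(2)→15·(2−11)≡21=v; n(13)→15·(13−11)≡4=e (all mod 26).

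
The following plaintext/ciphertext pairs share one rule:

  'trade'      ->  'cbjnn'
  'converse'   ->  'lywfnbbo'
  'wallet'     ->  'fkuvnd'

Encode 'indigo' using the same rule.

rxmspy

Shifts by position in trade: pos 0: t→c (+9), pos 1: r→b (+10), pos 2: a→j (+9), pos 3: d→n (+10) — repeating every 2. A repeating key of period 2 is used — shifts +9, +10 over and over.
Applying it to indigo: i+9=r, n+10=x, d+9=m, i+10=s, g+9=p, o+10=y.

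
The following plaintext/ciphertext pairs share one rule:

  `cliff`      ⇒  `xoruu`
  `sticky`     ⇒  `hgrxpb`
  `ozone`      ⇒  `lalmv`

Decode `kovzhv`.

please

Each pair mirrors across the alphabet (c↔x, l↔o, i↔r): positions sum to 25. Letters are reflected about the middle of the alphabet (position → 25−position): Atbash.
Reversing it on kovzhv: k↔p, o↔l, v↔e, z↔a, h↔s, v↔e.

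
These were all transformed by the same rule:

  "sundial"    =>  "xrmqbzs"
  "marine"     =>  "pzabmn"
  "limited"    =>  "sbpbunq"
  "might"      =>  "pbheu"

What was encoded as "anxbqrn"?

Treating letters as 0–25, the rule is x ↦ 23x + 25 (mod 26).
Undoing it on anxbqrn: a(0)→17·(0−25)≡17=r; n(13)→17·(13−25)≡4=e; x(23)→17·(23−25)≡18=s; b(1)→17·(1−25)≡8=i; q(16)→17·(16−25)≡3=d; r(17)→17·(17−25)≡20=u; n(13)→17·(13−25)≡4=e (all mod 26).

residue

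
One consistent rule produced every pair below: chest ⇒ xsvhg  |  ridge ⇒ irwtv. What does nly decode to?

mob

Each pair mirrors across the alphabet (c↔x, h↔s, e↔v): positions sum to 25. Each letter is replaced by its mirror in the alphabet: a↔z, b↔y, c↔x, and so on (the Atbash cipher).
Decoding nly: n↔m, l↔o, y↔b.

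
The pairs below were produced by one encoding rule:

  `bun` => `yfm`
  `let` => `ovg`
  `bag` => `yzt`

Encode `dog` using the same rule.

Each pair mirrors across the alphabet (b↔y, u↔f, n↔m): positions sum to 25. This is the alphabet-reversal cipher (Atbash): a becomes z, b becomes y, etc.
For dog: d↔w, o↔l, g↔t.

wlt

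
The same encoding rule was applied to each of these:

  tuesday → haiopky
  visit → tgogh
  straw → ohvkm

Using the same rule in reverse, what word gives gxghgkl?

t(19)→h(7) and u(20)→a(0) fit y≡19x+10 (mod 26); the inverse of 19 mod 26 is 11. Each letter's alphabet position (a=0..z=25) is mapped through 19·x+10 mod 26 — an affine cipher.
Undoing it on gxghgkl: g(6)→11·(6−10)≡8=i; x(23)→11·(23−10)≡13=n; g(6)→11·(6−10)≡8=i; h(7)→11·(7−10)≡19=t; g(6)→11·(6−10)≡8=i; k(10)→11·(10−10)≡0=a; l(11)→11·(11−10)≡11=l (all mod 26).

initial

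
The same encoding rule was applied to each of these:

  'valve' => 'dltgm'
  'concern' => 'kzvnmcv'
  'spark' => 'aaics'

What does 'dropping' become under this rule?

It's a Vigenère-style cipher with numeric key [8,11]: position i shifts by key[i mod 2].
On dropping: d+8=l, r+11=c, o+8=w, p+11=a, p+8=x, i+11=t, n+8=v, g+11=r.

lcwaxtvr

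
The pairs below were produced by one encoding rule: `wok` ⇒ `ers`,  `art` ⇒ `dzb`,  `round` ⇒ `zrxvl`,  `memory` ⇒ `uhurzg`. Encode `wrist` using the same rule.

The shift depends on letter class: consonant w→e is +8, but vowel o→r is +3. The rule splits by letter class: vowels +3, consonants +8.
For wrist: w(cons)+8=e, r(cons)+8=z, i(vowel)+3=l, s(cons)+8=a, t(cons)+8=b.

ezlab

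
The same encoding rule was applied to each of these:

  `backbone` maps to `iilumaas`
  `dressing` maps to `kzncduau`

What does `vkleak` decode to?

In backbone: b→i is +7, a→i is +8, c→l is +9, k→u is +10 — the shift increases by 1 each position. Letter i (0-indexed) is shifted by i+7, so successive shifts are 7, 8, 9, ….
Undoing it on vkleak: v−7=o, k−8=c, l−9=c, e−10=u, a−11=p, k−12=y.

occupy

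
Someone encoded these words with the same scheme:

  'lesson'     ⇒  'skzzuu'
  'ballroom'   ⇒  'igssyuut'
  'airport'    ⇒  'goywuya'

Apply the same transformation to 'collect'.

The shift depends on letter class: consonant l→s is +7, but vowel e→k is +6. The rule splits by letter class: vowels +6, consonants +7.
On collect: c(cons)+7=j, o(vowel)+6=u, l(cons)+7=s, l(cons)+7=s, e(vowel)+6=k, c(cons)+7=j, t(cons)+7=a.

jusskja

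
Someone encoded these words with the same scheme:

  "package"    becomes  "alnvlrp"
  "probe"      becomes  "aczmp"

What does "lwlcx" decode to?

Each letter is shifted forward by 11 in the alphabet (a Caesar shift of +11).
Reversing it on lwlcx: l−11=a, w−11=l, l−11=a, c−11=r, x−11=m.

alarm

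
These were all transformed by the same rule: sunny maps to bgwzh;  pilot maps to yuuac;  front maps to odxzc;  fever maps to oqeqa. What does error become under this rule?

Shifts by position in sunny: pos 0: s→b (+9), pos 1: u→g (+12), pos 2: n→w (+9), pos 3: n→z (+12) — repeating every 2. It's a Vigenère-style cipher with numeric key [9,12]: position i shifts by key[i mod 2].
Applying it to error: e+9=n, r+12=d, r+9=a, o+12=a, r+9=a.

ndaaa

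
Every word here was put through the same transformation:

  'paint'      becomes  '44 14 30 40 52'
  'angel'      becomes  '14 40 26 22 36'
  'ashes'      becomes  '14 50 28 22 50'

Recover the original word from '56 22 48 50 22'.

With a=1..z=26, the number is 2·pos + 12.
Reversing it on 56 22 48 50 22: 56→(56−12)÷2=22=v, 22→(22−12)÷2=5=e, 48→(48−12)÷2=18=r, 50→(50−12)÷2=19=s, 22→(22−12)÷2=5=e.

verse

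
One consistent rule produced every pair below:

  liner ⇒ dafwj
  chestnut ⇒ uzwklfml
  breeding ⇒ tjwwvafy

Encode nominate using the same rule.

fgeafslw

Compare letters: l→d is +18, i→a is +18, n→f is +18 — a constant shift. It's a constant shift of +18 (ROT18).
On nominate: n+18=f, o+18=g, m+18=e, i+18=a, n+18=f, a+18=s, t+18=l, e+18=w.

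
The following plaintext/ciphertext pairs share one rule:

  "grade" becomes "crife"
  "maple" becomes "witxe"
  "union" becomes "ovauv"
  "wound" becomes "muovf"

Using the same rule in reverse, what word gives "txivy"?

g(6)→c(2) and r(17)→r(17) fit y≡25x+8 (mod 26); the inverse of 25 mod 26 is 25. Each letter's alphabet position (a=0..z=25) is mapped through 25·x+8 mod 26 — an affine cipher.
Decoding txivy: t(19)→25·(19−8)≡15=p; x(23)→25·(23−8)≡11=l; i(8)→25·(8−8)≡0=a; v(21)→25·(21−8)≡13=n; y(24)→25·(24−8)≡10=k (all mod 26).

plank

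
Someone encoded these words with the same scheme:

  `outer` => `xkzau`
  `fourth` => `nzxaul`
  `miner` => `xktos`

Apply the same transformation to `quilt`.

zroaw

The output letters match the input read backwards, each shifted +6: outer reversed is retuo. Read the word backwards and shift each letter +6.
On quilt: reverse → tliuq; then shift: t+6=z, l+6=r, i+6=o, u+6=a, q+6=w.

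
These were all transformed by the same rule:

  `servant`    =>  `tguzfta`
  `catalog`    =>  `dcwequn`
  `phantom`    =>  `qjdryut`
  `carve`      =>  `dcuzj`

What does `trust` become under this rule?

utxwy

In servant: s→t is +1, e→g is +2, r→u is +3, v→z is +4 — the shift increases by 1 each position. Each letter shifts forward by (position + 1), i.e. 1, 2, 3, … — the shift grows by one for each successive letter.
On trust: t+1=u, r+2=t, u+3=x, s+4=w, t+5=y.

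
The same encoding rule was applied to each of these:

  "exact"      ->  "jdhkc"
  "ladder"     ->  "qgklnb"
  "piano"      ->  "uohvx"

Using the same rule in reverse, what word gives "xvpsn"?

spike

In exact: e→j is +5, x→d is +6, a→h is +7, c→k is +8 — the shift increases by 1 each position. Letter i (0-indexed) is shifted by i+5, so successive shifts are 5, 6, 7, ….
Reversing it on xvpsn: x−5=s, v−6=p, p−7=i, s−8=k, n−9=e.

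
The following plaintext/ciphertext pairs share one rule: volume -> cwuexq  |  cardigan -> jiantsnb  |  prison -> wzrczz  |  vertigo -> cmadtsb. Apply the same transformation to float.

mtxke

Letter i (0-indexed) is shifted by i+7, so successive shifts are 7, 8, 9, ….
For float: f+7=m, l+8=t, o+9=x, a+10=k, t+11=e.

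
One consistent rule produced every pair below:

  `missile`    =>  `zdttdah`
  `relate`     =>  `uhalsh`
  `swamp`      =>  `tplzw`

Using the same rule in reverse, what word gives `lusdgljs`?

m(12)→z(25) and i(8)→d(3) fit y≡25x+11 (mod 26); the inverse of 25 mod 26 is 25. Each letter's alphabet position (a=0..z=25) is mapped through 25·x+11 mod 26 — an affine cipher.
Decoding lusdgljs: l(11)→25·(11−11)≡0=a; u(20)→25·(20−11)≡17=r; s(18)→25·(18−11)≡19=t; d(3)→25·(3−11)≡8=i; g(6)→25·(6−11)≡5=f; l(11)→25·(11−11)≡0=a; j(9)→25·(9−11)≡2=c; s(18)→25·(18−11)≡19=t (all mod 26).

artifact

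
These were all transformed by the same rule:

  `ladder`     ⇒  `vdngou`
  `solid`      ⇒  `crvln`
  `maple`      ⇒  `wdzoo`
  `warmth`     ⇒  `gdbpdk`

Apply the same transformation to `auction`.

kxmwsrx

Shifts by position in ladder: pos 0: l→v (+10), pos 1: a→d (+3), pos 2: d→n (+10), pos 3: d→g (+3) — repeating every 2. It's a Vigenère-style cipher with numeric key [10,3]: position i shifts by key[i mod 2].
For auction: a+10=k, u+3=x, c+10=m, t+3=w, i+10=s, o+3=r, n+10=x.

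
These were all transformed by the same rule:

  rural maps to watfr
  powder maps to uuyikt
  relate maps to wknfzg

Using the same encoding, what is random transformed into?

The shifts repeat in a cycle of length 3: positions 0,1,… shift by +5, +6, +2, then the pattern repeats.
For random: r+5=w, a+6=g, n+2=p, d+5=i, o+6=u, m+2=o.

wgpiuo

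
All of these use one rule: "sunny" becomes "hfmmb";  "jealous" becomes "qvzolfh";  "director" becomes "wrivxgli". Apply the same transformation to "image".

Each pair mirrors across the alphabet (s↔h, u↔f, n↔m): positions sum to 25. Each letter is replaced by its mirror in the alphabet: a↔z, b↔y, c↔x, and so on (the Atbash cipher).
On image: i↔r, m↔n, a↔z, g↔t, e↔v.

rnztv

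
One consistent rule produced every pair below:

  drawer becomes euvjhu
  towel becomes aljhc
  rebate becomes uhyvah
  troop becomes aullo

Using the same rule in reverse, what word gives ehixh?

dense

d(3)→e(4) and r(17)→u(20) fit y≡3x+21 (mod 26); the inverse of 3 mod 26 is 9. Treating letters as 0–25, the rule is x ↦ 3x + 21 (mod 26).
Decoding ehixh: e(4)→9·(4−21)≡3=d; h(7)→9·(7−21)≡4=e; i(8)→9·(8−21)≡13=n; x(23)→9·(23−21)≡18=s; h(7)→9·(7−21)≡4=e (all mod 26).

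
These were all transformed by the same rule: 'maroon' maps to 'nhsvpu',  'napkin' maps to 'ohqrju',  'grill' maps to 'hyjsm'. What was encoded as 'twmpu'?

Shifts by position in maroon: pos 0: m→n (+1), pos 1: a→h (+7), pos 2: r→s (+1), pos 3: o→v (+7) — repeating every 2. A repeating key of period 2 is used — shifts +1, +7 over and over.
Undoing it on twmpu: t−1=s, w−7=p, m−1=l, p−7=i, u−1=t.

split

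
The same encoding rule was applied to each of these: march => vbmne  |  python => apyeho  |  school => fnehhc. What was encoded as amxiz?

m(12)→v(21) and a(0)→b(1) fit y≡19x+1 (mod 26); the inverse of 19 mod 26 is 11. Treating letters as 0–25, the rule is x ↦ 19x + 1 (mod 26).
Undoing it on amxiz: a(0)→11·(0−1)≡15=p; m(12)→11·(12−1)≡17=r; x(23)→11·(23−1)≡8=i; i(8)→11·(8−1)≡25=z; z(25)→11·(25−1)≡4=e (all mod 26).

prize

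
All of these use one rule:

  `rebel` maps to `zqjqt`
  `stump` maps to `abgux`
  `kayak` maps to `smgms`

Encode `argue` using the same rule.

The shift depends on letter class: consonant r→z is +8, but vowel e→q is +12. Vowels shift forward by 12 and consonants shift forward by 8.
On argue: a(vowel)+12=m, r(cons)+8=z, g(cons)+8=o, u(vowel)+12=g, e(vowel)+12=q.

mzogq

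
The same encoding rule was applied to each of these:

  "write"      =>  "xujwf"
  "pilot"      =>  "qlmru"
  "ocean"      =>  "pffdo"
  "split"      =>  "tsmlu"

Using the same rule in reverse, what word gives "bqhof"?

angle

Shifts by position in write: pos 0: w→x (+1), pos 1: r→u (+3), pos 2: i→j (+1), pos 3: t→w (+3) — repeating every 2. The shifts repeat in a cycle of length 2: positions 0,1,… shift by +1, +3, then the pattern repeats.
Decoding bqhof: b−1=a, q−3=n, h−1=g, o−3=l, f−1=e.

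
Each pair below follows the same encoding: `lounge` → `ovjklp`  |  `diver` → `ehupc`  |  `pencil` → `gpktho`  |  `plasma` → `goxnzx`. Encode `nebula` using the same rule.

l(11)→o(14) and o(14)→v(21) fit y≡11x+23 (mod 26); the inverse of 11 mod 26 is 19. Each letter's alphabet position (a=0..z=25) is mapped through 11·x+23 mod 26 — an affine cipher.
For nebula: n(13)→11·13+23≡10=k; e(4)→11·4+23≡15=p; b(1)→11·1+23≡8=i; u(20)→11·20+23≡9=j; l(11)→11·11+23≡14=o; a(0)→11·0+23≡23=x (all mod 26).

kpijox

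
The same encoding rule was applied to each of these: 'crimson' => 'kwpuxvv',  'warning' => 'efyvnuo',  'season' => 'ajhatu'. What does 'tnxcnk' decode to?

liquid

Shifts by position in crimson: pos 0: c→k (+8), pos 1: r→w (+5), pos 2: i→p (+7), pos 3: m→u (+8), pos 4: s→x (+5), pos 5: o→v (+7) — repeating every 3. It's a Vigenère-style cipher with numeric key [8,5,7]: position i shifts by key[i mod 3].
Reversing it on tnxcnk: t−8=l, n−5=i, x−7=q, c−8=u, n−5=i, k−7=d.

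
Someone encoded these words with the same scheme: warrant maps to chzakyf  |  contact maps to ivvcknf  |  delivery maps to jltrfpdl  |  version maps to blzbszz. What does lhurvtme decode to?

In warrant: w→c is +6, a→h is +7, r→z is +8, r→a is +9 — the shift increases by 1 each position. Each letter shifts forward by (position + 6), i.e. 6, 7, 8, … — the shift grows by one for each successive letter.
Decoding lhurvtme: l−6=f, h−7=a, u−8=m, r−9=i, v−10=l, t−11=i, m−12=a, e−13=r.

familiar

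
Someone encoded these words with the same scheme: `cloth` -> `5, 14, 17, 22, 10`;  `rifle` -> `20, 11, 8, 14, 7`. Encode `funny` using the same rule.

8, 23, 16, 16, 27

c is letter #3 and maps to 5: an offset of 2. Letters become their 1-based position plus 2 (so a→3, b→4, …).
On funny: f=6→8, u=21→23, n=14→16, n=14→16, y=25→27.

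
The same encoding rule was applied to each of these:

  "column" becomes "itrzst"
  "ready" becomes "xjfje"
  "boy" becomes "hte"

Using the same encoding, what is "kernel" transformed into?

The rule splits by letter class: vowels +5, consonants +6.
On kernel: k(cons)+6=q, e(vowel)+5=j, r(cons)+6=x, n(cons)+6=t, e(vowel)+5=j, l(cons)+6=r.

qjxtjr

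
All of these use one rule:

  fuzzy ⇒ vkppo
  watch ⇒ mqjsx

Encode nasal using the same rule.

dqiqb

Compare letters: f→v is +16, u→k is +16, z→p is +16 — a constant shift. This is a Caesar cipher with shift 16.
For nasal: n+16=d, a+16=q, s+16=i, a+16=q, l+16=b.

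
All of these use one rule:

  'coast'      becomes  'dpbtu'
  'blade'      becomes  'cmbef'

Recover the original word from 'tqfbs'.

Compare letters: c→d is +1, o→p is +1, a→b is +1 — a constant shift. It's a constant shift of +1 (ROT1).
Reversing it on tqfbs: t−1=s, q−1=p, f−1=e, b−1=a, s−1=r.

spear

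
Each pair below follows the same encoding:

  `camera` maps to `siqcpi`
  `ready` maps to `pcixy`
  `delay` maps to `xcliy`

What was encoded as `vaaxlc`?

Each letter's alphabet position (a=0..z=25) is mapped through 5·x+8 mod 26 — an affine cipher.
Decoding vaaxlc: v(21)→21·(21−8)≡13=n; a(0)→21·(0−8)≡14=o; a(0)→21·(0−8)≡14=o; x(23)→21·(23−8)≡3=d; l(11)→21·(11−8)≡11=l; c(2)→21·(2−8)≡4=e (all mod 26).

noodle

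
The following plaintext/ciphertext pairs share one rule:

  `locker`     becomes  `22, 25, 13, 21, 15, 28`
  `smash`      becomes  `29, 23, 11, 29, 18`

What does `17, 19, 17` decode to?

l is letter #12 and maps to 22: an offset of 10. Letters become their 1-based position plus 10 (so a→11, b→12, …).
Decoding 17, 19, 17: 17→(17−10)÷1=7=g, 19→(19−10)÷1=9=i, 17→(17−10)÷1=7=g.

gig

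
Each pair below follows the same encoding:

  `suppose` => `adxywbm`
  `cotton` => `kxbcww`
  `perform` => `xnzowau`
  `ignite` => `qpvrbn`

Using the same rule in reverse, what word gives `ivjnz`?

amber

Shifts by position in suppose: pos 0: s→a (+8), pos 1: u→d (+9), pos 2: p→x (+8), pos 3: p→y (+9) — repeating every 2. It's a Vigenère-style cipher with numeric key [8,9]: position i shifts by key[i mod 2].
Decoding ivjnz: i−8=a, v−9=m, j−8=b, n−9=e, z−8=r.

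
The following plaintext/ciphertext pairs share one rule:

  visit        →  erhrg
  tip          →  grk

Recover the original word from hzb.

Each pair mirrors across the alphabet (v↔e, i↔r, s↔h): positions sum to 25. Letters are reflected about the middle of the alphabet (position → 25−position): Atbash.
Reversing it on hzb: h↔s, z↔a, b↔y.

say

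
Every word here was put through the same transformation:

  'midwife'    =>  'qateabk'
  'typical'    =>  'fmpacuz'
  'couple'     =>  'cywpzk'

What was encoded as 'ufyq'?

atom

m(12)→q(16) and i(8)→a(0) fit y≡17x+20 (mod 26); the inverse of 17 mod 26 is 23. Treating letters as 0–25, the rule is x ↦ 17x + 20 (mod 26).
Decoding ufyq: u(20)→23·(20−20)≡0=a; f(5)→23·(5−20)≡19=t; y(24)→23·(24−20)≡14=o; q(16)→23·(16−20)≡12=m (all mod 26).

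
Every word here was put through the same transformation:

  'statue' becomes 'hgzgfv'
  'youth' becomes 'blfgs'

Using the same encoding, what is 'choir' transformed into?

Each pair mirrors across the alphabet (s↔h, t↔g, a↔z): positions sum to 25. Letters are reflected about the middle of the alphabet (position → 25−position): Atbash.
Applying it to choir: c↔x, h↔s, o↔l, i↔r, r↔i.

xslri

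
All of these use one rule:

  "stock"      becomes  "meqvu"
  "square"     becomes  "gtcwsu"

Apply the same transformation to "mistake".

gmcvuko

Read the word backwards and shift each letter +2.
Applying it to mistake: reverse → ekatsim; then shift: e+2=g, k+2=m, a+2=c, t+2=v, s+2=u, i+2=k, m+2=o.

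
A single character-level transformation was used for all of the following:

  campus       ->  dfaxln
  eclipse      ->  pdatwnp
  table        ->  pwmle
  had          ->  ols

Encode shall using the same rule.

The output letters match the input read backwards, each shifted +11: campus reversed is supmac. The word is reversed, then every letter is shifted forward by 11.
Applying it to shall: reverse → llahs; then shift: l+11=w, l+11=w, a+11=l, h+11=s, s+11=d.

wwlsd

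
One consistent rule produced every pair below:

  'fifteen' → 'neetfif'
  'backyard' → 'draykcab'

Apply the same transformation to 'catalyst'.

tsylatac

The output letters match the input read backwards: fifteen reversed is neetfif. The word is simply reversed.
For catalyst: reverse → tsylatac.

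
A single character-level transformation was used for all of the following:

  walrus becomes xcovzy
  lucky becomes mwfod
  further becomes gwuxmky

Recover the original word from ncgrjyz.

madness

In walrus: w→x is +1, a→c is +2, l→o is +3, r→v is +4 — the shift increases by 1 each position. Each letter shifts forward by (position + 1), i.e. 1, 2, 3, … — the shift grows by one for each successive letter.
Decoding ncgrjyz: n−1=m, c−2=a, g−3=d, r−4=n, j−5=e, y−6=s, z−7=s.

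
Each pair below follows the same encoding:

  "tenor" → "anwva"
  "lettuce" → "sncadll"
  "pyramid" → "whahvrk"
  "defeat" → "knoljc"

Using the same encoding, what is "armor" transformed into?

havva

Shifts by position in tenor: pos 0: t→a (+7), pos 1: e→n (+9), pos 2: n→w (+9), pos 3: o→v (+7), pos 4: r→a (+9) — repeating every 3. It's a Vigenère-style cipher with numeric key [7,9,9]: position i shifts by key[i mod 3].
For armor: a+7=h, r+9=a, m+9=v, o+7=v, r+9=a.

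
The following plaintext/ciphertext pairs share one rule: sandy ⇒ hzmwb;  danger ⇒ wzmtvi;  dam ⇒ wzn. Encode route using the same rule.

Each pair mirrors across the alphabet (s↔h, a↔z, n↔m): positions sum to 25. This is the alphabet-reversal cipher (Atbash): a becomes z, b becomes y, etc.
On route: r↔i, o↔l, u↔f, t↔g, e↔v.

ilfgv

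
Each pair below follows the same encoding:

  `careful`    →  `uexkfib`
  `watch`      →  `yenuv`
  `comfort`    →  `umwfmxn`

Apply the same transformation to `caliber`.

uebqzkx

Treating letters as 0–25, the rule is x ↦ 21x + 4 (mod 26).
On caliber: c(2)→21·2+4≡20=u; a(0)→21·0+4≡4=e; l(11)→21·11+4≡1=b; i(8)→21·8+4≡16=q; b(1)→21·1+4≡25=z; e(4)→21·4+4≡10=k; r(17)→21·17+4≡23=x (all mod 26).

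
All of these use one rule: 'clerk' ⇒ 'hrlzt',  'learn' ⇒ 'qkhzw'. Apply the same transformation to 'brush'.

In clerk: c→h is +5, l→r is +6, e→l is +7, r→z is +8 — the shift increases by 1 each position. Letter i (0-indexed) is shifted by i+5, so successive shifts are 5, 6, 7, ….
Applying it to brush: b+5=g, r+6=x, u+7=b, s+8=a, h+9=q.

gxbaq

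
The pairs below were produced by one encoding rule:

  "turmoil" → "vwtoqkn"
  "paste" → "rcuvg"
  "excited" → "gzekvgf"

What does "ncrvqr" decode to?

Compare letters: t→v is +2, u→w is +2, r→t is +2 — a constant shift. Each letter is shifted forward by 2 in the alphabet (a Caesar shift of +2).
Reversing it on ncrvqr: n−2=l, c−2=a, r−2=p, v−2=t, q−2=o, r−2=p.

laptop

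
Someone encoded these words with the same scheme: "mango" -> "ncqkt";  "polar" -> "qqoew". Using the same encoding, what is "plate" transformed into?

In mango: m→n is +1, a→c is +2, n→q is +3, g→k is +4 — the shift increases by 1 each position. Letter i (0-indexed) is shifted by i+1, so successive shifts are 1, 2, 3, ….
For plate: p+1=q, l+2=n, a+3=d, t+4=x, e+5=j.

qndxj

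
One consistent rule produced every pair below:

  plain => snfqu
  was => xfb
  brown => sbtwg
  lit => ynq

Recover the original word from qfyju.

Read the word backwards and shift each letter +5.
Decoding qfyju: shift back: q−5=l, f−5=a, y−5=t, j−5=e, u−5=p → latep; then reverse → petal.

petal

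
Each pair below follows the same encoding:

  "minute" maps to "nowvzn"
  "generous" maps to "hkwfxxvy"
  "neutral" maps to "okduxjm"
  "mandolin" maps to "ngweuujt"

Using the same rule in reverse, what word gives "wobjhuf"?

A repeating key of period 3 is used — shifts +1, +6, +9 over and over.
Decoding wobjhuf: w−1=v, o−6=i, b−9=s, j−1=i, h−6=b, u−9=l, f−1=e.

visible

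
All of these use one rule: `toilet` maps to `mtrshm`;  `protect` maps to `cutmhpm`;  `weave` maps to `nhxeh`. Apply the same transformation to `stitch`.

t(19)→m(12) and o(14)→t(19) fit y≡9x+23 (mod 26); the inverse of 9 mod 26 is 3. Each letter's alphabet position (a=0..z=25) is mapped through 9·x+23 mod 26 — an affine cipher.
On stitch: s(18)→9·18+23≡3=d; t(19)→9·19+23≡12=m; i(8)→9·8+23≡17=r; t(19)→9·19+23≡12=m; c(2)→9·2+23≡15=p; h(7)→9·7+23≡8=i (all mod 26).

dmrmpi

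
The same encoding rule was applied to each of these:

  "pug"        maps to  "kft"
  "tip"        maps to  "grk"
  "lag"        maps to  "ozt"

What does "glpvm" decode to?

token

Each letter is replaced by its mirror in the alphabet: a↔z, b↔y, c↔x, and so on (the Atbash cipher).
Decoding glpvm: g↔t, l↔o, p↔k, v↔e, m↔n.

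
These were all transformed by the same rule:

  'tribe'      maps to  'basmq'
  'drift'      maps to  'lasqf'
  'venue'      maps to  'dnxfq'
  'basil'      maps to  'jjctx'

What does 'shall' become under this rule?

aqkwx

The shift increases by 1 at each position, starting from +8: 8, 9, 10, ….
On shall: s+8=a, h+9=q, a+10=k, l+11=w, l+12=x.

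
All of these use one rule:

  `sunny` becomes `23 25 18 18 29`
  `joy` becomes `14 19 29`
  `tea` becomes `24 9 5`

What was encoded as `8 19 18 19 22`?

s is letter #19 and maps to 23: an offset of 4. Letters become their 1-based position plus 4 (so a→5, b→6, …).
Decoding 8 19 18 19 22: 8→(8−4)÷1=4=d, 19→(19−4)÷1=15=o, 18→(18−4)÷1=14=n, 19→(19−4)÷1=15=o, 22→(22−4)÷1=18=r.

donor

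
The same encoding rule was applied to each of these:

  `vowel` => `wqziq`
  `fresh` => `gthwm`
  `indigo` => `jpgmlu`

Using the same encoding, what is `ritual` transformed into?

skwyfr

Letter i (0-indexed) is shifted by i+1, so successive shifts are 1, 2, 3, ….
For ritual: r+1=s, i+2=k, t+3=w, u+4=y, a+5=f, l+6=r.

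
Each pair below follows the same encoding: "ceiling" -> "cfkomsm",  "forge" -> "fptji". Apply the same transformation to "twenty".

In ceiling: c→c is +0, e→f is +1, i→k is +2, l→o is +3 — the shift increases by 1 each position. The shift increases by 1 at each position, starting from +0: 0, 1, 2, ….
For twenty: t+0=t, w+1=x, e+2=g, n+3=q, t+4=x, y+5=d.

txgqxd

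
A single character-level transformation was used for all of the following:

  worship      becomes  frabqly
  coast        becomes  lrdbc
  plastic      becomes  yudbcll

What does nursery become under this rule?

wxabhah

The shift depends on letter class: consonant w→f is +9, but vowel o→r is +3. Two shifts are in play — +3 for a/e/i/o/u, +9 for every other letter.
Applying it to nursery: n(cons)+9=w, u(vowel)+3=x, r(cons)+9=a, s(cons)+9=b, e(vowel)+3=h, r(cons)+9=a, y(cons)+9=h.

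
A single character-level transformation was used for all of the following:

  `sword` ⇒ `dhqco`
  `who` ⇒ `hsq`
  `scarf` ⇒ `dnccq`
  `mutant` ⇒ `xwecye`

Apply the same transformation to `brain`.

The shift depends on letter class: consonant s→d is +11, but vowel o→q is +2. Two shifts are in play — +2 for a/e/i/o/u, +11 for every other letter.
On brain: b(cons)+11=m, r(cons)+11=c, a(vowel)+2=c, i(vowel)+2=k, n(cons)+11=y.

mccky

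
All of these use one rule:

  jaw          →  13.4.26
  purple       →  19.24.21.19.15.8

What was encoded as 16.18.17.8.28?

j is letter #10 and maps to 13: an offset of 3. The number is (letter's place in the alphabet, a=1) + 3.
Reversing it on 16.18.17.8.28: 16→(16−3)÷1=13=m, 18→(18−3)÷1=15=o, 17→(17−3)÷1=14=n, 8→(8−3)÷1=5=e, 28→(28−3)÷1=25=y.

money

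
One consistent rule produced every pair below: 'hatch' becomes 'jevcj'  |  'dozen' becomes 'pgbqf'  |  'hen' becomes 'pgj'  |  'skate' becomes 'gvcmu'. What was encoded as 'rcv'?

The output letters match the input read backwards, each shifted +2: hatch reversed is hctah. Two steps: reverse the string, then apply a Caesar shift of +2.
Undoing it on rcv: shift back: r−2=p, c−2=a, v−2=t → pat; then reverse → tap.

tap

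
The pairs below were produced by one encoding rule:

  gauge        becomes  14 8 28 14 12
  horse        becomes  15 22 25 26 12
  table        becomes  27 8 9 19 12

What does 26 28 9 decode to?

g is letter #7 and maps to 14: an offset of 7. Each letter is replaced by its alphabet position (a=1..z=26) + 7.
Reversing it on 26 28 9: 26→(26−7)÷1=19=s, 28→(28−7)÷1=21=u, 9→(9−7)÷1=2=b.

sub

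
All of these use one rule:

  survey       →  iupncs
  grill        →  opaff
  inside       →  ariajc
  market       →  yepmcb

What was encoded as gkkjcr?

wooden

s(18)→i(8) and u(20)→u(20) fit y≡19x+4 (mod 26); the inverse of 19 mod 26 is 11. Each letter's alphabet position (a=0..z=25) is mapped through 19·x+4 mod 26 — an affine cipher.
Decoding gkkjcr: g(6)→11·(6−4)≡22=w; k(10)→11·(10−4)≡14=o; k(10)→11·(10−4)≡14=o; j(9)→11·(9−4)≡3=d; c(2)→11·(2−4)≡4=e; r(17)→11·(17−4)≡13=n (all mod 26).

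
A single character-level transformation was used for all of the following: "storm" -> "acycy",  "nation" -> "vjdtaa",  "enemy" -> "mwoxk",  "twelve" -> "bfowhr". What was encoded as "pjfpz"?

haven

In storm: s→a is +8, t→c is +9, o→y is +10, r→c is +11 — the shift increases by 1 each position. Letter i (0-indexed) is shifted by i+8, so successive shifts are 8, 9, 10, ….
Decoding pjfpz: p−8=h, j−9=a, f−10=v, p−11=e, z−12=n.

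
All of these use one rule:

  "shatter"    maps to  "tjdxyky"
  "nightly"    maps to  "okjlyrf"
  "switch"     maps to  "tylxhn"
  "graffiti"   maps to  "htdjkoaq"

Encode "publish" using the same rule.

In shatter: s→t is +1, h→j is +2, a→d is +3, t→x is +4 — the shift increases by 1 each position. Each letter shifts forward by (position + 1), i.e. 1, 2, 3, … — the shift grows by one for each successive letter.
On publish: p+1=q, u+2=w, b+3=e, l+4=p, i+5=n, s+6=y, h+7=o.

qwepnyo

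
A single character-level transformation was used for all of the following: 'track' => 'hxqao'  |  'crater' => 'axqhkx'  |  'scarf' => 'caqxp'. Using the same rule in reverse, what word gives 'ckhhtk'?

Treating letters as 0–25, the rule is x ↦ 5x + 16 (mod 26).
Reversing it on ckhhtk: c(2)→21·(2−16)≡18=s; k(10)→21·(10−16)≡4=e; h(7)→21·(7−16)≡19=t; h(7)→21·(7−16)≡19=t; t(19)→21·(19−16)≡11=l; k(10)→21·(10−16)≡4=e (all mod 26).

settle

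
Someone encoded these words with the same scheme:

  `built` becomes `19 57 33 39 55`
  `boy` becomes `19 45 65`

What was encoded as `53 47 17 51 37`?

spark

b(#2)→19 and u(#21)→57: differences scale by 2, so n = 2·pos + 15. With a=1..z=26, the number is 2·pos + 15.
Reversing it on 53 47 17 51 37: 53→(53−15)÷2=19=s, 47→(47−15)÷2=16=p, 17→(17−15)÷2=1=a, 51→(51−15)÷2=18=r, 37→(37−15)÷2=11=k.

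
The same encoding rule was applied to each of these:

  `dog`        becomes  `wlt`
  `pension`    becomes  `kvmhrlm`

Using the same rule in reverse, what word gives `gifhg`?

trust

Each pair mirrors across the alphabet (d↔w, o↔l, g↔t): positions sum to 25. Letters are reflected about the middle of the alphabet (position → 25−position): Atbash.
Decoding gifhg: g↔t, i↔r, f↔u, h↔s, g↔t.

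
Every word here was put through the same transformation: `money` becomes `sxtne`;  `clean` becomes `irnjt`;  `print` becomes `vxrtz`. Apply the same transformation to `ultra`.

The shift depends on letter class: consonant m→s is +6, but vowel o→x is +9. Vowels shift forward by 9 and consonants shift forward by 6.
For ultra: u(vowel)+9=d, l(cons)+6=r, t(cons)+6=z, r(cons)+6=x, a(vowel)+9=j.

drzxj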